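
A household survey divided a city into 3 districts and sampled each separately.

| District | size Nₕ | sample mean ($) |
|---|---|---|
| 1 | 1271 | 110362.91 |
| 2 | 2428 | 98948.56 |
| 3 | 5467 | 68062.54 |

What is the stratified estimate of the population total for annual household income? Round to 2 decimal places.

1: 1271·110362.91 = 140271258.61
2: 2428·98948.56 = 240247103.68
3: 5467·68062.54 = 372097906.18
τ̂ = Σ Nₕx̄ₕ = 752616268.47.

752616268.47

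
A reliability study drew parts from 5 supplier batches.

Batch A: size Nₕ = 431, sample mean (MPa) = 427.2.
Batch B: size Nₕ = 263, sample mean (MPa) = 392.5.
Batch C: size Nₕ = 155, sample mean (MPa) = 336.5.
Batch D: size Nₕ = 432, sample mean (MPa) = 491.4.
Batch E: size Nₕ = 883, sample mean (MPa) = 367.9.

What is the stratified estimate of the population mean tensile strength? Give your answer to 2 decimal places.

N = 2164; weights Wₕ = Nₕ/N = (0.1992, 0.1215, 0.0716, 0.1996, 0.4080).
x̄_st = Σ Wₕ·x̄ₕ = 0.1992·427.2 + 0.1215·392.5 + 0.0716·336.5 + 0.1996·491.4 + 0.4080·367.9 ≈ 405.1057...
→ 405.11.

405.11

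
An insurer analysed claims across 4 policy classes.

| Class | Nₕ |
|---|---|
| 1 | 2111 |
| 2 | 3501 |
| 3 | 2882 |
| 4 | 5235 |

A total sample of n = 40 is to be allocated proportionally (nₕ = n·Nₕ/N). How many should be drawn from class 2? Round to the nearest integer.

10

Share of class 2 = 3501/13729 = 0.25501.
Allocate 40 × 0.25501 = 10.200... → 10.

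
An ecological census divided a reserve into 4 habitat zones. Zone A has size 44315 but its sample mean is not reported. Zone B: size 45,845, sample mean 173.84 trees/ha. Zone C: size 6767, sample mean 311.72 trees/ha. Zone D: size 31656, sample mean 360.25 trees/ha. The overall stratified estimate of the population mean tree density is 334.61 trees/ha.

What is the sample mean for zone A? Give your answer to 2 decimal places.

N = 44315 + 45845 + 6767 + 31656 = 128583.
Overall total = μ·N = 334.61·128583 = 43025157.63.
Subtract the known strata: 45845·173.84 + 6767·311.72 + 31656·360.25 = 21483178.04.
Remaining total for zone A: 43025157.63 − 21483178.04 = 21541979.59.
Divide by its size: 21541979.59 / 44315 = 486.1103... → 486.11.

486.11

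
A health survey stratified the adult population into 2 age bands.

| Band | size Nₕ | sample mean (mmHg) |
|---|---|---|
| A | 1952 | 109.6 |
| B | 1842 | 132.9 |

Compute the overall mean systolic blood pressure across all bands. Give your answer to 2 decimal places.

120.91

N = 3794; weights Wₕ = Nₕ/N = (0.5145, 0.4855).
x̄_st = Σ Wₕ·x̄ₕ = 0.5145·109.6 + 0.4855·132.9 ≈ 120.9122...
→ 120.91.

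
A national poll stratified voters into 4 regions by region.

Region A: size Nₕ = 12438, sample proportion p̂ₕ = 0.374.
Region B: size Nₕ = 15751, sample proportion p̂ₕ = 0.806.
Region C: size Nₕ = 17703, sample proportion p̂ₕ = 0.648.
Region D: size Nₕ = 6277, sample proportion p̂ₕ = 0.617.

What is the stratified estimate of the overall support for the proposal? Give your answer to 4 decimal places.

N = 12438 + 15751 + 17703 + 6277 = 52169.
Overall proportion = Σ (Nₕ/N)·p̂ₕ.
Σ Nₕp̂ₕ = 4651.812 + 12695.306 + 11471.544 + 3872.909 = 32691.571.
32691.571 / 52169 = 0.626647... → 0.6266.

0.6266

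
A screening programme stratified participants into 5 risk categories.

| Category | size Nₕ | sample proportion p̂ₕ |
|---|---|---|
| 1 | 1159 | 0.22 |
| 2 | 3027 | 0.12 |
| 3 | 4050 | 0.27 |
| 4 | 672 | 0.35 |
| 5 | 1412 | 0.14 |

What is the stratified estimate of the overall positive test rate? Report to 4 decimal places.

Wₕ = Nₕ/N with N = 10320: 0.1123, 0.2933, 0.3924, 0.0651, 0.1368.
p̂_st = 0.1123·0.22 + 0.2933·0.12 + 0.3924·0.27 + 0.0651·0.35 + 0.1368·0.14 ≈ 0.207810... → 0.2078.

0.2078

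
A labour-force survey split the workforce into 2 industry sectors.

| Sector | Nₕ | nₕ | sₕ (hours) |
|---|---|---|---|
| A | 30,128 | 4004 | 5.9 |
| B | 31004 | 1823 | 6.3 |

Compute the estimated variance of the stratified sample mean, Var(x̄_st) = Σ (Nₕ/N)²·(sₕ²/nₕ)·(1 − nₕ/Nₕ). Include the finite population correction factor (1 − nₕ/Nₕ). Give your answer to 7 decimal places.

0.0071018

N = 61132. Term for each stratum: Wₕ²sₕ²/nₕ·(1−nₕ/Nₕ).
Var(x̄_st) = 0.0018309763 + 0.0052707828 = 0.0071017591 → 0.0071018.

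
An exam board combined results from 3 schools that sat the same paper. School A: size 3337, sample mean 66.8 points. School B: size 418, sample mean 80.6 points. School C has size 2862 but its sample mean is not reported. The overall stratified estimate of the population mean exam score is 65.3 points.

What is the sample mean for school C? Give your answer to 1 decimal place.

N = 3337 + 418 + 2862 = 6617.
Overall total = μ·N = 65.3·6617 = 432090.1.
Subtract the known strata: 3337·66.8 + 418·80.6 = 256602.4.
Remaining total for school C: 432090.1 − 256602.4 = 175487.7.
Divide by its size: 175487.7 / 2862 = 61.316... → 61.3.

61.3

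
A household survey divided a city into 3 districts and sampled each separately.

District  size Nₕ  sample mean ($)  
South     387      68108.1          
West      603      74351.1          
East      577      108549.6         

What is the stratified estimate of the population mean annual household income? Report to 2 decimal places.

N = 1567; weights Wₕ = Nₕ/N = (0.2470, 0.3848, 0.3682).
x̄_st = Σ Wₕ·x̄ₕ = 0.2470·68108.1 + 0.3848·74351.1 + 0.3682·108549.6 ≈ 85401.8297...
→ 85401.83.

85401.83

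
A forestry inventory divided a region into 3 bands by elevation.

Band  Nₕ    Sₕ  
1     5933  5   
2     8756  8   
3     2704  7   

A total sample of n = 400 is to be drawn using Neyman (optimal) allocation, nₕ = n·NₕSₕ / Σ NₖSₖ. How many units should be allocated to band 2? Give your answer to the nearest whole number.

236

Σ NₕSₕ = 5933·5 + 8756·8 + 2704·7 = 118641.
Share for 2: 70048/118641 = 0.59042.
n_2 = 400 × 0.59042 = 236.168... → 236.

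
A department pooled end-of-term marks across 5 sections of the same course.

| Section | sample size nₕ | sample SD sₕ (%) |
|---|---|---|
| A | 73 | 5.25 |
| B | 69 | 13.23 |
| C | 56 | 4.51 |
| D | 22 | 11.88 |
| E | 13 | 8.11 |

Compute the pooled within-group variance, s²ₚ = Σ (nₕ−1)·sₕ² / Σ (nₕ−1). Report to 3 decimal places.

A: (73−1)·5.25² = 72·27.5625 = 1984.5
B: (69−1)·13.23² = 68·175.0329 = 11902.2372
C: (56−1)·4.51² = 55·20.3401 = 1118.7055
D: (22−1)·11.88² = 21·141.1344 = 2963.8224
E: (13−1)·8.11² = 12·65.7721 = 789.2652
Numerator = 18758.5303; denominator = Σ(nₕ−1) = 228.
s²ₚ = 18758.5303/228 = 82.27426... → 82.274.

82.274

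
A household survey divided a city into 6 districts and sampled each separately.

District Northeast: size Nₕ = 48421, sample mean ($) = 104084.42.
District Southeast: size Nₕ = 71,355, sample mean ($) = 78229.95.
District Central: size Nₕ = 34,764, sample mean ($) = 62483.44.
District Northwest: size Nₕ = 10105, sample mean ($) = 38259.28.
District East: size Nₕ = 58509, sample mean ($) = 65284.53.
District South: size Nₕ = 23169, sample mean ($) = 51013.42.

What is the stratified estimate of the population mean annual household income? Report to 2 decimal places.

x̄_st = (Σ Nₕx̄ₕ) / (Σ Nₕ) = (48421·104084.42 + 71355·78229.95 + 34764·62483.44 + 10105·38259.28 + 58509·65284.53 + 23169·51013.42) / 246323
= 18182416609.38 / 246323 = 73815.3425... → 73815.34.

73815.34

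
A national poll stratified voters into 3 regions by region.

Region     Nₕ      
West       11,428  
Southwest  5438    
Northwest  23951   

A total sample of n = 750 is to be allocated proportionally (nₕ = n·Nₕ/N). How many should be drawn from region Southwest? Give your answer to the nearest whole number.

Share of region Southwest = 5438/40817 = 0.13323.
Allocate 750 × 0.13323 = 99.922... → 100.

100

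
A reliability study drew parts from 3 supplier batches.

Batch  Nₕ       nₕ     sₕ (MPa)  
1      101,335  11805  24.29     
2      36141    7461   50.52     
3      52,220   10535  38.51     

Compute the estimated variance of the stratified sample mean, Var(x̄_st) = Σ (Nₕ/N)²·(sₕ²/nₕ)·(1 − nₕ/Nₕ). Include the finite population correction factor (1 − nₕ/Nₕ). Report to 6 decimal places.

0.030970

N = 189696; Wₕ = Nₕ/N.
batch 1: (101335/189696)²·24.29²/11805·(1 − 11805/101335) = 0.012600876
batch 2: (36141/189696)²·50.52²/7461·(1 − 7461/36141) = 0.009853547
batch 3: (52220/189696)²·38.51²/10535·(1 − 10535/52220) = 0.008515552
Sum = 0.030969976 → 0.030970.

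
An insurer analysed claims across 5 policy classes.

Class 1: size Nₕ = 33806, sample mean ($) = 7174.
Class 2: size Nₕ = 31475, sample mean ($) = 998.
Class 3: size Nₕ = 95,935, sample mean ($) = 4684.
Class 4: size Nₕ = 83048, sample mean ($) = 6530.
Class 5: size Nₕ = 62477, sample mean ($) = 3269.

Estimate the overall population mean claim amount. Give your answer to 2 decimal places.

4791.78

N = 306741; weights Wₕ = Nₕ/N = (0.1102, 0.1026, 0.3128, 0.2707, 0.2037).
x̄_st = Σ Wₕ·x̄ₕ = 0.1102·7174 + 0.1026·998 + 0.3128·4684 + 0.2707·6530 + 0.2037·3269 ≈ 4791.7839...
→ 4791.78.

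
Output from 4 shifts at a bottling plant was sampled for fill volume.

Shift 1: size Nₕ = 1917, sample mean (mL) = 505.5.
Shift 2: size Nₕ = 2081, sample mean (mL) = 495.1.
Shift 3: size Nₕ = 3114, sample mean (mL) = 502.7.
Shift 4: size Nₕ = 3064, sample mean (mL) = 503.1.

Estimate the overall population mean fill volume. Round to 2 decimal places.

N = 1917 + 2081 + 3114 + 3064 = 10176.
The stratified mean weights each stratum mean by its population share Nₕ/N.
Σ Nₕx̄ₕ = 1917·505.5 + 2081·495.1 + 3114·502.7 + 3064·503.1 = 969043.5 + 1030303.1 + 1565407.8 + 1541498.4 = 5106252.8.
Divide by N: 5106252.8 / 10176 = 501.7937... → 501.79.

501.79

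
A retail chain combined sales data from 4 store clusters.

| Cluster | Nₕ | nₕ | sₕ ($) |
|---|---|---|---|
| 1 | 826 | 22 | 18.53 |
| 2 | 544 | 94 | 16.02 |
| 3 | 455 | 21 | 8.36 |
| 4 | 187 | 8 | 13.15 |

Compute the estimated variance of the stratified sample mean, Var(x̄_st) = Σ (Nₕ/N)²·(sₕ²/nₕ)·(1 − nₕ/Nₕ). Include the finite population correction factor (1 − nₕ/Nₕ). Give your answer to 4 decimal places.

N = 2012; Wₕ = Nₕ/N.
cluster 1: (826/2012)²·18.53²/22·(1 − 22/826) = 2.5604028
cluster 2: (544/2012)²·16.02²/94·(1 − 94/544) = 0.1651021
cluster 3: (455/2012)²·8.36²/21·(1 − 21/455) = 0.1623448
cluster 4: (187/2012)²·13.15²/8·(1 − 8/187) = 0.1787311
Sum = 3.0665809 → 3.0666.

3.0666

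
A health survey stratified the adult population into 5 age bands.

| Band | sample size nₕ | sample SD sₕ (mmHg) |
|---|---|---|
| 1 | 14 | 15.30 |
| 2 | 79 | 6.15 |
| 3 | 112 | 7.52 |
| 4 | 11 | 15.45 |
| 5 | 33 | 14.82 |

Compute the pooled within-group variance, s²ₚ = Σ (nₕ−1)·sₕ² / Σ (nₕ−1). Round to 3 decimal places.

1: (14−1)·15.30² = 13·234.09 = 3043.17
2: (79−1)·6.15² = 78·37.8225 = 2950.155
3: (112−1)·7.52² = 111·56.5504 = 6277.0944
4: (11−1)·15.45² = 10·238.7025 = 2387.025
5: (33−1)·14.82² = 32·219.6324 = 7028.2368
Numerator = 21685.6812; denominator = Σ(nₕ−1) = 244.
s²ₚ = 21685.6812/244 = 88.87574... → 88.876.

88.876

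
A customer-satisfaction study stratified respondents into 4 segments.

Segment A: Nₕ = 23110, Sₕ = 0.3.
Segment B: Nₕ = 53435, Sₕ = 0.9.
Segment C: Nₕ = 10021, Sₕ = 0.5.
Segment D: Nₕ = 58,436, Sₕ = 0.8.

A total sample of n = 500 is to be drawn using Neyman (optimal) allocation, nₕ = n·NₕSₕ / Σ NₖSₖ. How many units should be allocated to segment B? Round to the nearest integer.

Σ NₕSₕ = 23110·0.3 + 53435·0.9 + 10021·0.5 + 58436·0.8 = 106783.8.
Share for B: 48091.5/106783.8 = 0.45036.
n_B = 500 × 0.45036 = 225.182... → 225.

225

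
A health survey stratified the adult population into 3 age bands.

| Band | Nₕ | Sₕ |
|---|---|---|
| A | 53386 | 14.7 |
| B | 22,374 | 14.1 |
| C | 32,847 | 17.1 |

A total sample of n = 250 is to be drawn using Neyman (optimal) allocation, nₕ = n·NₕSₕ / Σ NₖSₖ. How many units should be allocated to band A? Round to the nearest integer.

118

A: NₕSₕ = 53386·14.7 = 784774.2
B: NₕSₕ = 22374·14.1 = 315473.4
C: NₕSₕ = 32847·17.1 = 561683.7
Σ NₕSₕ = 1661931.3.
n_A = 250·784774.2/1661931.3 = 118.052... → 118.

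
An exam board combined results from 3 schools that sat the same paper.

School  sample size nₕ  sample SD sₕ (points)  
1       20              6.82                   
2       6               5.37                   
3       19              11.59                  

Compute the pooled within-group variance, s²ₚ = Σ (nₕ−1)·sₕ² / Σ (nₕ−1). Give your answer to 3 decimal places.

1: (20−1)·6.82² = 19·46.5124 = 883.7356
2: (6−1)·5.37² = 5·28.8369 = 144.1845
3: (19−1)·11.59² = 18·134.3281 = 2417.9058
Numerator = 3445.8259; denominator = Σ(nₕ−1) = 42.
s²ₚ = 3445.8259/42 = 82.04347... → 82.043.

82.043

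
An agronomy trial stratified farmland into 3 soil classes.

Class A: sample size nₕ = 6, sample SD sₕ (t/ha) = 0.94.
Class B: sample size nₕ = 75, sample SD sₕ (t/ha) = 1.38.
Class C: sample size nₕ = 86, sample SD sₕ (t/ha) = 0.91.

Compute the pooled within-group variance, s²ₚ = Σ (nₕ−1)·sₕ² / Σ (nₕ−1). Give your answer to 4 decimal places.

1.3154

A: (6−1)·0.94² = 5·0.8836 = 4.418
B: (75−1)·1.38² = 74·1.9044 = 140.9256
C: (86−1)·0.91² = 85·0.8281 = 70.3885
Numerator = 215.7321; denominator = Σ(nₕ−1) = 164.
s²ₚ = 215.7321/164 = 1.315440... → 1.3154.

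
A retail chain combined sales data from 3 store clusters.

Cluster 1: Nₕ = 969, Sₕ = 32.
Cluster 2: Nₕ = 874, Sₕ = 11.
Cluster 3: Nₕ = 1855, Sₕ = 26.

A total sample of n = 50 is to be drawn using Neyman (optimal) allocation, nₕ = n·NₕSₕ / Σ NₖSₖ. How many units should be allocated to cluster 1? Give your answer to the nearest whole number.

17

Σ NₕSₕ = 969·32 + 874·11 + 1855·26 = 88852.
Share for 1: 31008/88852 = 0.34898.
n_1 = 50 × 0.34898 = 17.449... → 17.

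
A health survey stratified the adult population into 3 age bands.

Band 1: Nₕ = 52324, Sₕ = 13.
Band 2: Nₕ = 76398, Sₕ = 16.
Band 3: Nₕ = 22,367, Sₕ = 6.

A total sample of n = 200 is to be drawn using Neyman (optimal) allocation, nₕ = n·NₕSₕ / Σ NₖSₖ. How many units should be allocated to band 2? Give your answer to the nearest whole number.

1: NₕSₕ = 52324·13 = 680212
2: NₕSₕ = 76398·16 = 1222368
3: NₕSₕ = 22367·6 = 134202
Σ NₕSₕ = 2036782.
n_2 = 200·1222368/2036782 = 120.029... → 120.

120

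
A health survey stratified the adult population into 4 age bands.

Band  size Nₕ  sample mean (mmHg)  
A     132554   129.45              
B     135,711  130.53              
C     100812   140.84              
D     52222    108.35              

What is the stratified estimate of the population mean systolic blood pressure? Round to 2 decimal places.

129.91

N = 421299; weights Wₕ = Nₕ/N = (0.3146, 0.3221, 0.2393, 0.1240).
x̄_st = Σ Wₕ·x̄ₕ = 0.3146·129.45 + 0.3221·130.53 + 0.2393·140.84 + 0.1240·108.35 ≈ 129.9079...
→ 129.91.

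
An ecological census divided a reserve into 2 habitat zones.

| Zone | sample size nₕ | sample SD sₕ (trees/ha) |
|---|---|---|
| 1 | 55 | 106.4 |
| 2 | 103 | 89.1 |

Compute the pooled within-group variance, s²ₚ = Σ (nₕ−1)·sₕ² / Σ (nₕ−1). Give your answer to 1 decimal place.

Degrees of freedom: 54 + 102 = 156.
Σ(nₕ−1)sₕ² = 54·11320.96 + 102·7938.81 = 1421090.46.
s²ₚ = 1421090.46 / 156 = 9109.554... → 9109.6.

9109.6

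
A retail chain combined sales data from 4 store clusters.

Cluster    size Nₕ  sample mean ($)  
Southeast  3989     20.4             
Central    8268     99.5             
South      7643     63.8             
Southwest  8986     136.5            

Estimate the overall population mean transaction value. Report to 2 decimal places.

90.64

N = 28886; weights Wₕ = Nₕ/N = (0.1381, 0.2862, 0.2646, 0.3111).
x̄_st = Σ Wₕ·x̄ₕ = 0.1381·20.4 + 0.2862·99.5 + 0.2646·63.8 + 0.3111·136.5 ≈ 90.6409...
→ 90.64.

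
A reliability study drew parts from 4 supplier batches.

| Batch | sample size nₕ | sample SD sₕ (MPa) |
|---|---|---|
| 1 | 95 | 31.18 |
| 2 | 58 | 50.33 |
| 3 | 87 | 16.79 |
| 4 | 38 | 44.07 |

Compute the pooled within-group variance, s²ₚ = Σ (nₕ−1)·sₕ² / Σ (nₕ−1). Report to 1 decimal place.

1211.2

1: (95−1)·31.18² = 94·972.1924 = 91386.0856
2: (58−1)·50.33² = 57·2533.1089 = 144387.2073
3: (87−1)·16.79² = 86·281.9041 = 24243.7526
4: (38−1)·44.07² = 37·1942.1649 = 71860.1013
Numerator = 331877.1468; denominator = Σ(nₕ−1) = 274.
s²ₚ = 331877.1468/274 = 1211.230... → 1211.2.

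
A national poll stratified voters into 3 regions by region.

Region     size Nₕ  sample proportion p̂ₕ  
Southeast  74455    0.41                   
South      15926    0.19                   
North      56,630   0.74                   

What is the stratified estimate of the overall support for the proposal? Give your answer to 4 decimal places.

0.5133

N = 74455 + 15926 + 56630 = 147011.
Overall proportion = Σ (Nₕ/N)·p̂ₕ.
Σ Nₕp̂ₕ = 30526.55 + 3025.94 + 41906.2 = 75458.69.
75458.69 / 147011 = 0.513286... → 0.5133.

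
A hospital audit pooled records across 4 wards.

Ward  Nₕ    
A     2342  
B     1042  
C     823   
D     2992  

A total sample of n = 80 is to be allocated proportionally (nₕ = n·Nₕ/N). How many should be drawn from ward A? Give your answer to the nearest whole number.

26

Share of ward A = 2342/7199 = 0.32532.
Allocate 80 × 0.32532 = 26.026... → 26.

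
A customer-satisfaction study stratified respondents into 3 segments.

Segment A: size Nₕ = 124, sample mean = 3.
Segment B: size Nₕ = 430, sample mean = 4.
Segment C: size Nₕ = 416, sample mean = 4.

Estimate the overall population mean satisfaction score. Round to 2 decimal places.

3.87

x̄_st = (Σ Nₕx̄ₕ) / (Σ Nₕ) = (124·3 + 430·4 + 416·4) / 970
= 3756 / 970 = 3.8722... → 3.87.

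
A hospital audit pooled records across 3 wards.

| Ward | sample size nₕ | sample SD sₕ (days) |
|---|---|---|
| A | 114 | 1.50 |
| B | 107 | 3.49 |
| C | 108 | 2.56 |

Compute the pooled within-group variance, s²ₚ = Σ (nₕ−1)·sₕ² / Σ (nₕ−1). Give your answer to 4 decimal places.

Degrees of freedom: 113 + 106 + 107 = 326.
Σ(nₕ−1)sₕ² = 113·2.25 + 106·12.1801 + 107·6.5536 = 2246.5758.
s²ₚ = 2246.5758 / 326 = 6.891337... → 6.8913.

6.8913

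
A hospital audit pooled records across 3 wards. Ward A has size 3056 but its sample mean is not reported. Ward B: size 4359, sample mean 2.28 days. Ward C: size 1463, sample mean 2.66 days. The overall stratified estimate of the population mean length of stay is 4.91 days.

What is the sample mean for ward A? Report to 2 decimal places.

N = 3056 + 4359 + 1463 = 8878.
Overall total = μ·N = 4.91·8878 = 43590.98.
Subtract the known strata: 4359·2.28 + 1463·2.66 = 13830.1.
Remaining total for ward A: 43590.98 − 13830.1 = 29760.88.
Divide by its size: 29760.88 / 3056 = 9.7385... → 9.74.

9.74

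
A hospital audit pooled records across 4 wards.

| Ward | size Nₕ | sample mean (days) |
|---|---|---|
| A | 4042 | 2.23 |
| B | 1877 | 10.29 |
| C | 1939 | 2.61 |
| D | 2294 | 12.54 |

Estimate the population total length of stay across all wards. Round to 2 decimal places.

62155.54

A: 4042·2.23 = 9013.66
B: 1877·10.29 = 19314.33
C: 1939·2.61 = 5060.79
D: 2294·12.54 = 28766.76
τ̂ = Σ Nₕx̄ₕ = 62155.54.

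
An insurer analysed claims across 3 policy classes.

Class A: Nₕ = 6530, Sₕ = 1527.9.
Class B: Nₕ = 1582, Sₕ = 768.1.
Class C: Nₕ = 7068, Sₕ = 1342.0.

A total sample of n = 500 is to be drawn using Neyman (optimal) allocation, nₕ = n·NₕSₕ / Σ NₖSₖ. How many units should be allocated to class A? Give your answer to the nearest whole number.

Σ NₕSₕ = 6530·1527.9 + 1582·768.1 + 7068·1342.0 = 20677577.2.
Share for A: 9977187/20677577.2 = 0.48251.
n_A = 500 × 0.48251 = 241.256... → 241.

241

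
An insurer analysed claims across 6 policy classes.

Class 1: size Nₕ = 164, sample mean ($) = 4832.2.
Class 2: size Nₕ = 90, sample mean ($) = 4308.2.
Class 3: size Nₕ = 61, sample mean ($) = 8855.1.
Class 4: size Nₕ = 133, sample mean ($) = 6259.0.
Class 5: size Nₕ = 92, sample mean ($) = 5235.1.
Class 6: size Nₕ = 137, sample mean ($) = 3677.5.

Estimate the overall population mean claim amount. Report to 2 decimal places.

5226.40

N = 164 + 90 + 61 + 133 + 92 + 137 = 677.
Overall mean = Σ (Nₕ/N)·x̄ₕ — weight by population share, not a simple average.
Σ Nₕx̄ₕ = 164·4832.2 + 90·4308.2 + 61·8855.1 + 133·6259.0 + 92·5235.1 + 137·3677.5 = 792480.8 + 387738 + 540161.1 + 832447 + 481629.2 + 503817.5 = 3538273.6.
Divide by N: 3538273.6 / 677 = 5226.4012... → 5226.40.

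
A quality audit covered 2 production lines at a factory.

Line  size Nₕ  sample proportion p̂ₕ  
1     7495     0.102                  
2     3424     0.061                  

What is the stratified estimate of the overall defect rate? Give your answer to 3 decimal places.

N = 7495 + 3424 = 10919.
Overall proportion = Σ (Nₕ/N)·p̂ₕ.
Σ Nₕp̂ₕ = 764.49 + 208.864 = 973.354.
973.354 / 10919 = 0.08914... → 0.089.

0.089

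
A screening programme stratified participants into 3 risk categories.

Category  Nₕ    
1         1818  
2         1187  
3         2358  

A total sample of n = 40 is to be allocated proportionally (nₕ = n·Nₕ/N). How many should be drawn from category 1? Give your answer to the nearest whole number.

14

Share of category 1 = 1818/5363 = 0.33899.
Allocate 40 × 0.33899 = 13.560... → 14.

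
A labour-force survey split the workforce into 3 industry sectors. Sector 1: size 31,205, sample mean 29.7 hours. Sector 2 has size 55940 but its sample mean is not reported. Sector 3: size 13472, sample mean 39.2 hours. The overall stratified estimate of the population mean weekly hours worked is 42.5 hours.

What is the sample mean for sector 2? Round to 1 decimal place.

50.4

Σ Nₕx̄ₕ = N·μ, so 55940·x̄_2 = 100617·42.5 − (31205·29.7 + 13472·39.2).
= 4276222.5 − 1454890.9 = 2821331.6.
x̄_2 = 2821331.6 / 55940 = 50.435... → 50.4.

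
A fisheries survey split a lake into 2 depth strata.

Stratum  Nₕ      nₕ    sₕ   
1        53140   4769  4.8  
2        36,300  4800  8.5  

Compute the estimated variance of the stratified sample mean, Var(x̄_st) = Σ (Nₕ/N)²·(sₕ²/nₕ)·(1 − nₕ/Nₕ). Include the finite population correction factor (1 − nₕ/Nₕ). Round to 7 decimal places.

0.0037039

N = 89440. Term for each stratum: Wₕ²sₕ²/nₕ·(1−nₕ/Nₕ).
Var(x̄_st) = 0.0015523805 + 0.0021515439 = 0.0037039244 → 0.0037039.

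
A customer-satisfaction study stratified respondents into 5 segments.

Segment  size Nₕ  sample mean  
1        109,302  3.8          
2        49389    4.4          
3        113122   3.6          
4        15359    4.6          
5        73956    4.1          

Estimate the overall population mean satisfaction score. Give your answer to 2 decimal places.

3.91

N = 361128; weights Wₕ = Nₕ/N = (0.3027, 0.1368, 0.3132, 0.0425, 0.2048).
x̄_st = Σ Wₕ·x̄ₕ = 0.3027·3.8 + 0.1368·4.4 + 0.3132·3.6 + 0.0425·4.6 + 0.2048·4.1 ≈ 3.9149...
→ 3.91.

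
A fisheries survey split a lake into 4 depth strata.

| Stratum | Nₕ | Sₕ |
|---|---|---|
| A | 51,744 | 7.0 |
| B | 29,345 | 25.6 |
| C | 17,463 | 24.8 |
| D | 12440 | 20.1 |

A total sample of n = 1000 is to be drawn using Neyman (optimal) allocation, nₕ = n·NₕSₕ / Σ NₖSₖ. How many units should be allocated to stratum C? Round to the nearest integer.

241

A: NₕSₕ = 51744·7.0 = 362208
B: NₕSₕ = 29345·25.6 = 751232
C: NₕSₕ = 17463·24.8 = 433082.4
D: NₕSₕ = 12440·20.1 = 250044
Σ NₕSₕ = 1796566.4.
n_C = 1000·433082.4/1796566.4 = 241.061... → 241.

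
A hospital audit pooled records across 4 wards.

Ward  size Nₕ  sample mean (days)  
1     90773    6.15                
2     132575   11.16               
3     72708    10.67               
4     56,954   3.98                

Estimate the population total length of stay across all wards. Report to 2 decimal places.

1: 90773·6.15 = 558253.95
2: 132575·11.16 = 1479537
3: 72708·10.67 = 775794.36
4: 56954·3.98 = 226676.92
τ̂ = Σ Nₕx̄ₕ = 3040262.23.

3040262.23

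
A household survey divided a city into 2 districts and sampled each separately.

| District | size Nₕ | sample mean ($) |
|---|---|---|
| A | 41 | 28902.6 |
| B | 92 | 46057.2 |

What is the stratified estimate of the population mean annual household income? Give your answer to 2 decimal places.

40768.94

x̄_st = (Σ Nₕx̄ₕ) / (Σ Nₕ) = (41·28902.6 + 92·46057.2) / 133
= 5422269 / 133 = 40768.9398... → 40768.94.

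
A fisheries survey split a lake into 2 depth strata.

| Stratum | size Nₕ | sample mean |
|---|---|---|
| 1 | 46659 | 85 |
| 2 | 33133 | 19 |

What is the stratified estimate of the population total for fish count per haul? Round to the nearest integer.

4595542

Population total = Σ Nₕ·x̄ₕ (each stratum's size times its mean).
46659·85 + 33133·19 = 3966015 + 629527 = 4595542.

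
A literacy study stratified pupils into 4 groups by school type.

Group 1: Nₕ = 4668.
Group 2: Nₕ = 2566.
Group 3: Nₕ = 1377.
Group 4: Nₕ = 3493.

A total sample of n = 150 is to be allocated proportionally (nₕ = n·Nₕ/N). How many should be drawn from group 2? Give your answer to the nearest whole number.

N = 4668 + 2566 + 1377 + 3493 = 12104.
n_2 = 150·2566/12104 = 31.799... → 32.

32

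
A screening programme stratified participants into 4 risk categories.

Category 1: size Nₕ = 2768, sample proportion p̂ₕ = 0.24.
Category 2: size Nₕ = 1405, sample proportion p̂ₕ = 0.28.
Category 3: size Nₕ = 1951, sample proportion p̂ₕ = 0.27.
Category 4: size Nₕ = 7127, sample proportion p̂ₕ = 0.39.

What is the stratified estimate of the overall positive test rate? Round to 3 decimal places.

0.329

Wₕ = Nₕ/N with N = 13251: 0.2089, 0.1060, 0.1472, 0.5378.
p̂_st = 0.2089·0.24 + 0.1060·0.28 + 0.1472·0.27 + 0.5378·0.39 ≈ 0.32934... → 0.329.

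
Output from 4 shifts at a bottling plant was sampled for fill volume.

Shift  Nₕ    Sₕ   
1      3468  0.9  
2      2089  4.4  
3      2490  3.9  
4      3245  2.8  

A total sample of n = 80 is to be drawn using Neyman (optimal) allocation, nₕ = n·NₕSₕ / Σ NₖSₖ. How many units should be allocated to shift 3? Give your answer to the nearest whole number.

1: NₕSₕ = 3468·0.9 = 3121.2
2: NₕSₕ = 2089·4.4 = 9191.6
3: NₕSₕ = 2490·3.9 = 9711
4: NₕSₕ = 3245·2.8 = 9086
Σ NₕSₕ = 31109.8.
n_3 = 80·9711/31109.8 = 24.972... → 25.

25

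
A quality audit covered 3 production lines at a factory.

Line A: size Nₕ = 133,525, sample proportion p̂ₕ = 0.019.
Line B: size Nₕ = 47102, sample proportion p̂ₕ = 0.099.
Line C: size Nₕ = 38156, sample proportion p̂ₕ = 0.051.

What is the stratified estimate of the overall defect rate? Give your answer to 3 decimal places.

Wₕ = Nₕ/N with N = 218783: 0.6103, 0.2153, 0.1744.
p̂_st = 0.6103·0.019 + 0.2153·0.099 + 0.1744·0.051 ≈ 0.04180... → 0.042.

0.042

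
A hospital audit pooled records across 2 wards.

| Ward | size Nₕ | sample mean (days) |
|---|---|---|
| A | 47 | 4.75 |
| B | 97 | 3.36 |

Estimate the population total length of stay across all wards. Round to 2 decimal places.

549.17

A: 47·4.75 = 223.25
B: 97·3.36 = 325.92
τ̂ = Σ Nₕx̄ₕ = 549.17.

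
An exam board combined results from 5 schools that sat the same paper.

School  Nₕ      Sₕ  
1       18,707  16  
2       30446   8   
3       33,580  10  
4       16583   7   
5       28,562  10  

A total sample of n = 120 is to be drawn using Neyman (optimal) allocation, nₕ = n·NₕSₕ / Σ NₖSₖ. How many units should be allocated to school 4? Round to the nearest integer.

11

1: NₕSₕ = 18707·16 = 299312
2: NₕSₕ = 30446·8 = 243568
3: NₕSₕ = 33580·10 = 335800
4: NₕSₕ = 16583·7 = 116081
5: NₕSₕ = 28562·10 = 285620
Σ NₕSₕ = 1280381.
n_4 = 120·116081/1280381 = 10.879... → 11.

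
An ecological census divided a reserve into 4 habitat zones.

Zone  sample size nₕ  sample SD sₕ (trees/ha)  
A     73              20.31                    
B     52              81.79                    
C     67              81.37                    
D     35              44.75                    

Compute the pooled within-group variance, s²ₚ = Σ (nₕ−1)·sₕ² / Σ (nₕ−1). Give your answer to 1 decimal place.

3928.0

Degrees of freedom: 72 + 51 + 66 + 34 = 223.
Σ(nₕ−1)sₕ² = 72·412.4961 + 51·6689.6041 + 66·6621.0769 + 34·2002.5625 = 875947.7287.
s²ₚ = 875947.7287 / 223 = 3928.017... → 3928.0.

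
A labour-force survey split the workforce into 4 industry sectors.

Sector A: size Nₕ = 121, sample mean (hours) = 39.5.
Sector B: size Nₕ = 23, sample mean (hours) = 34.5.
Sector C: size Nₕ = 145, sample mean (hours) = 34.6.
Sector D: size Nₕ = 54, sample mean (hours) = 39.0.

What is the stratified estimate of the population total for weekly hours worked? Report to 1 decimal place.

Estimate total by summing Nₕ·x̄ₕ over strata.
121·39.5 + 23·34.5 + 145·34.6 + 54·39.0 = 4779.5 + 793.5 + 5017 + 2106 = 12696.0.

12696.0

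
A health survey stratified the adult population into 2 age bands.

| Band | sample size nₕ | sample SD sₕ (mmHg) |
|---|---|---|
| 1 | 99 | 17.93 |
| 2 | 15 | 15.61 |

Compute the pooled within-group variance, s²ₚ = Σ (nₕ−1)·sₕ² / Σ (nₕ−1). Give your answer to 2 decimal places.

Degrees of freedom: 98 + 14 = 112.
Σ(nₕ−1)sₕ² = 98·321.4849 + 14·243.6721 = 34916.9296.
s²ₚ = 34916.9296 / 112 = 311.7583 → 311.76.

311.76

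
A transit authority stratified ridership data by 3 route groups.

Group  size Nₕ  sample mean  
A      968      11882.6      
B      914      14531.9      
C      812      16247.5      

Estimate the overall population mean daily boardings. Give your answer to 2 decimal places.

14097.06

x̄_st = (Σ Nₕx̄ₕ) / (Σ Nₕ) = (968·11882.6 + 914·14531.9 + 812·16247.5) / 2694
= 37977483.4 / 2694 = 14097.0614... → 14097.06.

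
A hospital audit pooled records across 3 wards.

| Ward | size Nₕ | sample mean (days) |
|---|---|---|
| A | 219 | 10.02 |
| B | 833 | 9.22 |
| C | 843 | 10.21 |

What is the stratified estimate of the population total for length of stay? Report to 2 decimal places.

A: 219·10.02 = 2194.38
B: 833·9.22 = 7680.26
C: 843·10.21 = 8607.03
τ̂ = Σ Nₕx̄ₕ = 18481.67.

18481.67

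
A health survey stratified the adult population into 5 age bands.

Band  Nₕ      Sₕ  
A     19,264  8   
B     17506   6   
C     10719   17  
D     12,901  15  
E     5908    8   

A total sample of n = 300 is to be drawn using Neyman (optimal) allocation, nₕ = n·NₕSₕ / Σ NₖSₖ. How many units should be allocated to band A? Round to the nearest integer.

68

A: NₕSₕ = 19264·8 = 154112
B: NₕSₕ = 17506·6 = 105036
C: NₕSₕ = 10719·17 = 182223
D: NₕSₕ = 12901·15 = 193515
E: NₕSₕ = 5908·8 = 47264
Σ NₕSₕ = 682150.
n_A = 300·154112/682150 = 67.776... → 68.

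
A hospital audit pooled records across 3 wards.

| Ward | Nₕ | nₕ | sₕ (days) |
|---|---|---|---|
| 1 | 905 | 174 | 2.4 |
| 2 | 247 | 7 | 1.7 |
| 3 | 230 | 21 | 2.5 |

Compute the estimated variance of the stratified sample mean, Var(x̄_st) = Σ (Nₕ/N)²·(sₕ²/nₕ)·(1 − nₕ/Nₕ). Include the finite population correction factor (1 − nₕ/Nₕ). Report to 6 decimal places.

N = 1382; Wₕ = Nₕ/N.
ward 1: (905/1382)²·2.4²/174·(1 − 174/905) = 0.011466295
ward 2: (247/1382)²·1.7²/7·(1 − 7/247) = 0.012814212
ward 3: (230/1382)²·2.5²/21·(1 − 21/230) = 0.007490637
Sum = 0.031771144 → 0.031771.

0.031771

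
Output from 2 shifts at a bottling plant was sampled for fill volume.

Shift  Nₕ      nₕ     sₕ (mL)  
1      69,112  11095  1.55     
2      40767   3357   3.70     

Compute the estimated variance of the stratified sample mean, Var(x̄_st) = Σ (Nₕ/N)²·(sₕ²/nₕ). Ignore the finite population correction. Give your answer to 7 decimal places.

N = 109879; Wₕ = Nₕ/N.
shift 1: (69112/109879)²·1.55²/11095 = 0.0000856670
shift 2: (40767/109879)²·3.70²/3357 = 0.0005613584
Sum = 0.0006470254 → 0.0006470.

0.0006470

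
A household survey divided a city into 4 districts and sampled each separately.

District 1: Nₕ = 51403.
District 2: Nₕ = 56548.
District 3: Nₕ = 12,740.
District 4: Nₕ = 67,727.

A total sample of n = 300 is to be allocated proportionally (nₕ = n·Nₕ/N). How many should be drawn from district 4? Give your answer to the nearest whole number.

Share of district 4 = 67727/188418 = 0.35945.
Allocate 300 × 0.35945 = 107.835... → 108.

108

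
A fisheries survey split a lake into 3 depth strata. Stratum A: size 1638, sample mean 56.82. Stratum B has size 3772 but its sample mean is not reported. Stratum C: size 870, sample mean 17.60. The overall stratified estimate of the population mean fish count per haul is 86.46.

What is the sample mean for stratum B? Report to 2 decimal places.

N = 1638 + 3772 + 870 = 6280.
Overall total = μ·N = 86.46·6280 = 542968.8.
Subtract the known strata: 1638·56.82 + 870·17.60 = 108383.16.
Remaining total for stratum B: 542968.8 − 108383.16 = 434585.64.
Divide by its size: 434585.64 / 3772 = 115.2136... → 115.21.

115.21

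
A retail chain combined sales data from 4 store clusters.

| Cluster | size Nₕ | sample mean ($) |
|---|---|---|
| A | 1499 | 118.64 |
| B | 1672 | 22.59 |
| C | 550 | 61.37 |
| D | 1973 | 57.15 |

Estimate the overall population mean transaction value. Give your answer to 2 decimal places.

N = 5694; weights Wₕ = Nₕ/N = (0.2633, 0.2936, 0.0966, 0.3465).
x̄_st = Σ Wₕ·x̄ₕ = 0.2633·118.64 + 0.2936·22.59 + 0.0966·61.37 + 0.3465·57.15 ≈ 63.5972...
→ 63.60.

63.60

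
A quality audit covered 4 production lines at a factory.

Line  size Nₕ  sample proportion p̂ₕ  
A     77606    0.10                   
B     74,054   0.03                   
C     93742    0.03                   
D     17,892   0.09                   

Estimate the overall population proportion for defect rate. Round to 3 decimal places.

0.055

N = 77606 + 74054 + 93742 + 17892 = 263294.
Overall proportion = Σ (Nₕ/N)·p̂ₕ.
Σ Nₕp̂ₕ = 7760.6 + 2221.62 + 2812.26 + 1610.28 = 14404.76.
14404.76 / 263294 = 0.05471... → 0.055.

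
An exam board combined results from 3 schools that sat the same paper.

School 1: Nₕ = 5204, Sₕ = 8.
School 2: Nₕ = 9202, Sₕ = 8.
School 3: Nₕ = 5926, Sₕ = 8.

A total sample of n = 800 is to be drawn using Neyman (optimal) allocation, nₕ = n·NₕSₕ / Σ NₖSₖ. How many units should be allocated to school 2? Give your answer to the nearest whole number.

1: NₕSₕ = 5204·8 = 41632
2: NₕSₕ = 9202·8 = 73616
3: NₕSₕ = 5926·8 = 47408
Σ NₕSₕ = 162656.
n_2 = 800·73616/162656 = 362.070... → 362.

362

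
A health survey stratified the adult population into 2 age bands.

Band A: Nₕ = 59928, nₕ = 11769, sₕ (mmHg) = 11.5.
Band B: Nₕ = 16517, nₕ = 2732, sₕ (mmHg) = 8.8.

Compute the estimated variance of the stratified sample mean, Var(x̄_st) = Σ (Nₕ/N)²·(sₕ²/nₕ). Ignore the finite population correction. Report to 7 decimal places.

N = 76445; Wₕ = Nₕ/N.
band A: (59928/76445)²·11.5²/11769 = 0.0069058560
band B: (16517/76445)²·8.8²/2732 = 0.0013232711
Sum = 0.0082291270 → 0.0082291.

0.0082291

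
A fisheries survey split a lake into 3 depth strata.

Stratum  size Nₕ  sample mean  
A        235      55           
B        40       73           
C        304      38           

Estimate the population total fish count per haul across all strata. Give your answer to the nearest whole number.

A: 235·55 = 12925
B: 40·73 = 2920
C: 304·38 = 11552
τ̂ = Σ Nₕx̄ₕ = 27397.

27397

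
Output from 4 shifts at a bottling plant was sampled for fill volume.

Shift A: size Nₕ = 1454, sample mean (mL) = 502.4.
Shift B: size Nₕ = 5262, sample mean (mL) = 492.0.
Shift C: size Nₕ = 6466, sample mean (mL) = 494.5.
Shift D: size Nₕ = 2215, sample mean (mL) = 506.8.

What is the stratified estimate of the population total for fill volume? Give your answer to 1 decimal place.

7639392.6

A: 1454·502.4 = 730489.6
B: 5262·492.0 = 2588904
C: 6466·494.5 = 3197437
D: 2215·506.8 = 1122562
τ̂ = Σ Nₕx̄ₕ = 7639392.6.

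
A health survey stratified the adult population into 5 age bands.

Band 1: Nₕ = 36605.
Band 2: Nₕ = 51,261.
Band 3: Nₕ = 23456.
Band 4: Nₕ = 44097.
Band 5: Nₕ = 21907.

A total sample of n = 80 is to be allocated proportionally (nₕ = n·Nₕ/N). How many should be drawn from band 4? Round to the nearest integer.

Share of band 4 = 44097/177326 = 0.24868.
Allocate 80 × 0.24868 = 19.894... → 20.

20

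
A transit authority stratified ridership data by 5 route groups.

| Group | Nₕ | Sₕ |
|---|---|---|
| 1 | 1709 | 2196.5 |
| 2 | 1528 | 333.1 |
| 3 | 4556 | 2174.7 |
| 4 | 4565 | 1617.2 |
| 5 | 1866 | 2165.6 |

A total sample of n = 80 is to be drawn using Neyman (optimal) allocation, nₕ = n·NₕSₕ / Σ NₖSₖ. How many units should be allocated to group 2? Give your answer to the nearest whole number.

Σ NₕSₕ = 1709·2196.5 + 1528·333.1 + 4556·2174.7 + 4565·1617.2 + 1866·2165.6 = 25594256.1.
Share for 2: 508976.8/25594256.1 = 0.01989.
n_2 = 80 × 0.01989 = 1.591... → 2.

2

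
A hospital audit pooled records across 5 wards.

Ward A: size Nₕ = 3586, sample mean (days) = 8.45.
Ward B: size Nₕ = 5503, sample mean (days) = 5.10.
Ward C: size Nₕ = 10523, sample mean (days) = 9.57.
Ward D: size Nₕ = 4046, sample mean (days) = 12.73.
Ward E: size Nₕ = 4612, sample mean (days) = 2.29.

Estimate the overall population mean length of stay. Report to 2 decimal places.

N = 28270; weights Wₕ = Nₕ/N = (0.1268, 0.1947, 0.3722, 0.1431, 0.1631).
x̄_st = Σ Wₕ·x̄ₕ = 0.1268·8.45 + 0.1947·5.10 + 0.3722·9.57 + 0.1431·12.73 + 0.1631·2.29 ≈ 7.8224...
→ 7.82.

7.82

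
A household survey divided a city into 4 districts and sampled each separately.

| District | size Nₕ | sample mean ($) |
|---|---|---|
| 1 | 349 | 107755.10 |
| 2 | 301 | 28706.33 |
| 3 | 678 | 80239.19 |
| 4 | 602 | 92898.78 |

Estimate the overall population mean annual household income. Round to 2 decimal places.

81126.62

x̄_st = (Σ Nₕx̄ₕ) / (Σ Nₕ) = (349·107755.10 + 301·28706.33 + 678·80239.19 + 602·92898.78) / 1930
= 156574371.61 / 1930 = 81126.6174... → 81126.62.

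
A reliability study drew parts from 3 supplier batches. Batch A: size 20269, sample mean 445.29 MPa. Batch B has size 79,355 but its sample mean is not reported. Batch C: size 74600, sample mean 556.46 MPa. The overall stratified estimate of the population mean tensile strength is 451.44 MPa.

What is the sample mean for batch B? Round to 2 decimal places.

354.28

N = 20269 + 79355 + 74600 = 174224.
Overall total = μ·N = 451.44·174224 = 78651682.56.
Subtract the known strata: 20269·445.29 + 74600·556.46 = 50537499.01.
Remaining total for batch B: 78651682.56 − 50537499.01 = 28114183.55.
Divide by its size: 28114183.55 / 79355 = 354.2837... → 354.28.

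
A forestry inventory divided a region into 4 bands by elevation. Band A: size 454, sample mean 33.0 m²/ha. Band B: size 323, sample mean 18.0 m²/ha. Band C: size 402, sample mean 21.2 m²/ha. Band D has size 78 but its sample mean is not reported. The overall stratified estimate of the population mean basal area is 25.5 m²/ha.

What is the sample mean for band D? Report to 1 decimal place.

35.1

Σ Nₕx̄ₕ = N·μ, so 78·x̄_D = 1257·25.5 − (454·33.0 + 323·18.0 + 402·21.2).
= 32053.5 − 29318.4 = 2735.1.
x̄_D = 2735.1 / 78 = 35.065... → 35.1.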